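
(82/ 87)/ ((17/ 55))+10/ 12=11485/ 2958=3.88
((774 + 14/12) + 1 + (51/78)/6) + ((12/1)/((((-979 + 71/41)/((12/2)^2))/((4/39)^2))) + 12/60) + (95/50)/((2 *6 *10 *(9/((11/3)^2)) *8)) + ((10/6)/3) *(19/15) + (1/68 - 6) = 639187840059577/828830620800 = 771.19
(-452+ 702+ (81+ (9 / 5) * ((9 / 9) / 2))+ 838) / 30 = 11699 / 300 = 39.00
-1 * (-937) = 937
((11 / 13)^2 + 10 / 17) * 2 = 7494 / 2873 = 2.61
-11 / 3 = -3.67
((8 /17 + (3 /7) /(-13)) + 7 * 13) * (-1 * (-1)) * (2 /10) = 141454 /7735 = 18.29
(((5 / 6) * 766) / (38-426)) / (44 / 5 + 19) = -9575 / 161796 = -0.06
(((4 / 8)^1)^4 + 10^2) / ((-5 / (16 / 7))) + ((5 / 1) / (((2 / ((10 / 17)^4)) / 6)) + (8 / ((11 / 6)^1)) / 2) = -1342980691 / 32155585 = -41.77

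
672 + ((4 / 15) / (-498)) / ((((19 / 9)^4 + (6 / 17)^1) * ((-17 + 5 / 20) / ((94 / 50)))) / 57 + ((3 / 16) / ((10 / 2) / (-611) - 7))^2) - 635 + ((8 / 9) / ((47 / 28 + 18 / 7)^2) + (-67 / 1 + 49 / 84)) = -561842283795342251444518661 / 19131570300764746822465980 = -29.37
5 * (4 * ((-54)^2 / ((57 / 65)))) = 66505.26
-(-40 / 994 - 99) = 49223 / 497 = 99.04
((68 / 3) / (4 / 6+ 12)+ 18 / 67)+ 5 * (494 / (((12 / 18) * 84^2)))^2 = 14881910765 / 7042113792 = 2.11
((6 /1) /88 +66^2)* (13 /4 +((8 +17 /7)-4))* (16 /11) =7420251 /121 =61324.39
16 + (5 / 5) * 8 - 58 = -34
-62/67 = -0.93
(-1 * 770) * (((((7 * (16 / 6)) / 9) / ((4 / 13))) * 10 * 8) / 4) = -103807.41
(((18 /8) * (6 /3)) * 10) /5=9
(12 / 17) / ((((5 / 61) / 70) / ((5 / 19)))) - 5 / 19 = 158.37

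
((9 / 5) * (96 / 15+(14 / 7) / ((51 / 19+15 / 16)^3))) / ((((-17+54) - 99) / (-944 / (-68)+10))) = -8726809685216 / 1953754860075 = -4.47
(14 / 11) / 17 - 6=-1108 / 187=-5.93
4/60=1/15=0.07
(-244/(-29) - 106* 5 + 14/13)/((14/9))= -883044/2639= -334.61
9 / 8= 1.12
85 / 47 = 1.81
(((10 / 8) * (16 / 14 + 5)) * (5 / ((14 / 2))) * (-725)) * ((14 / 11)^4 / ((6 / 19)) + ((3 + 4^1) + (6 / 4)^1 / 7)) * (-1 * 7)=7439563810625 / 17217816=432085.22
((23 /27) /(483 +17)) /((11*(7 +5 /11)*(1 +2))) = 23 /3321000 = 0.00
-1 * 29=-29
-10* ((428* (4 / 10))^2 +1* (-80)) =-1461472 / 5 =-292294.40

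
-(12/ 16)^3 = -27/ 64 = -0.42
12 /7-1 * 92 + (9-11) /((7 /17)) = -666 /7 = -95.14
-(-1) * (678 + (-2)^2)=682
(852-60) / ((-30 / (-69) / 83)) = 755964 / 5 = 151192.80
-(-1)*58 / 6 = 29 / 3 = 9.67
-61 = -61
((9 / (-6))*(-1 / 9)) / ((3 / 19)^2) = 361 / 54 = 6.69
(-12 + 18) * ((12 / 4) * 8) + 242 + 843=1229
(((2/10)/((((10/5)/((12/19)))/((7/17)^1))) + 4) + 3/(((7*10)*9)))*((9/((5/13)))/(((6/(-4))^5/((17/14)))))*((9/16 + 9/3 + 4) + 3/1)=-600675179/3770550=-159.31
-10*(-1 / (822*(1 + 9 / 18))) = 10 / 1233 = 0.01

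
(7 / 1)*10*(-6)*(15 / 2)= -3150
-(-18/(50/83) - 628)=16447/25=657.88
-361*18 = -6498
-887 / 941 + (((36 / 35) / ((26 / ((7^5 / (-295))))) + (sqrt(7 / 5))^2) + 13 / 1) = 202152557 / 18043675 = 11.20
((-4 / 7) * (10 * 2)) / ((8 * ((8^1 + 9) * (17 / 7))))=-10 / 289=-0.03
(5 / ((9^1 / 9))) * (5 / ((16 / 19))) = 475 / 16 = 29.69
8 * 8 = 64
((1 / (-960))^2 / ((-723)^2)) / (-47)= -1 / 22642111180800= -0.00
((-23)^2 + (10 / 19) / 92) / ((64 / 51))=23579901 / 55936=421.55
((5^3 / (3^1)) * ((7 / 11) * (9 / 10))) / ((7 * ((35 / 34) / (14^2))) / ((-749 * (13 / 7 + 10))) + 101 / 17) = 317051700 / 78934273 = 4.02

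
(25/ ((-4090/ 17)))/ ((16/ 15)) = -1275/ 13088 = -0.10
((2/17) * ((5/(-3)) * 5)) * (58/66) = -1450/1683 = -0.86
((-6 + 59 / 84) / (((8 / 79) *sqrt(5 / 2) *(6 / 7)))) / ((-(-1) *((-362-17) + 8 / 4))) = 7031 *sqrt(10) / 217152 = 0.10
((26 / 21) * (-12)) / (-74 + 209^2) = -104 / 305249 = -0.00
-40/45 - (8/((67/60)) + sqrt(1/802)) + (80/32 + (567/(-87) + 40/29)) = -373907/34974 - sqrt(802)/802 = -10.73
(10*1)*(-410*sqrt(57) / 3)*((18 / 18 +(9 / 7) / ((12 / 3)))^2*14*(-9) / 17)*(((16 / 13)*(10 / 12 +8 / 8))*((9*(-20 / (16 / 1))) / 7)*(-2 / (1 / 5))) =6945963750*sqrt(57) / 10829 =4842633.33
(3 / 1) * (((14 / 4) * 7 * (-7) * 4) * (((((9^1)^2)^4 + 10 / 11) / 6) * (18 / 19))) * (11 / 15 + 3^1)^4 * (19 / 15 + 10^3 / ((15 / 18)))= -57562504150811281793024 / 17634375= -3264221394339821.05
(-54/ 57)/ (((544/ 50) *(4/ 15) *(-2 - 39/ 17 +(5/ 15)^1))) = 10125/ 122816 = 0.08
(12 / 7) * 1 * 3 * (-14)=-72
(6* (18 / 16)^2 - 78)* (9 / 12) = -52.80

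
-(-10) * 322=3220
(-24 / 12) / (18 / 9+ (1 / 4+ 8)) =-8 / 41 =-0.20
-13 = -13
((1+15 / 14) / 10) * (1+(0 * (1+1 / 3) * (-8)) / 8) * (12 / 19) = 87 / 665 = 0.13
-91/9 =-10.11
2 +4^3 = 66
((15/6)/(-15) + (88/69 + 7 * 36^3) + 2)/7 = 15023375/322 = 46656.44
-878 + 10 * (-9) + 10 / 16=-967.38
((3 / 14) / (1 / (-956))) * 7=-1434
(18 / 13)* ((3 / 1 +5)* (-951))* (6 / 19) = -821664 / 247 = -3326.57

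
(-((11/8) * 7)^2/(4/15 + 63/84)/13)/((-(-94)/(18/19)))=-800415/11330384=-0.07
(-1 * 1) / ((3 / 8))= -2.67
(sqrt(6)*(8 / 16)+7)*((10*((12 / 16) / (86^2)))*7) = 105*sqrt(6) / 29584+735 / 14792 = 0.06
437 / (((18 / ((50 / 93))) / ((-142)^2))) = 220291700 / 837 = 263192.00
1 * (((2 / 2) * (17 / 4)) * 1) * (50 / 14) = 425 / 28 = 15.18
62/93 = 2/3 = 0.67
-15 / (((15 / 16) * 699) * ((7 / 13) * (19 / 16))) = -3328 / 92967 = -0.04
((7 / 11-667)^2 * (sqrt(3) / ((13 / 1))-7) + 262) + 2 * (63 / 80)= -15042816297 / 4840 + 53728900 * sqrt(3) / 1573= -3048858.30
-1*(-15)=15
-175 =-175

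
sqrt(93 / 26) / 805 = sqrt(2418) / 20930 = 0.00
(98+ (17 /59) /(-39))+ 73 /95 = 21588668 /218595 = 98.76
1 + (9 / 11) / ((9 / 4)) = 15 / 11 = 1.36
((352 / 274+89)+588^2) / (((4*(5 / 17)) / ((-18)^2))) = 65241291969 / 685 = 95242762.00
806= 806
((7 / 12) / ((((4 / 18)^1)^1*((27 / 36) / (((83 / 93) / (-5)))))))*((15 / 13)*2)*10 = -5810 / 403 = -14.42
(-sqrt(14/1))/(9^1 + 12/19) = -19 * sqrt(14)/183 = -0.39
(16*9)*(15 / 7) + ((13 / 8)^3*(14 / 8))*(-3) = 4100721 / 14336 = 286.04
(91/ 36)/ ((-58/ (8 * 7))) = -637/ 261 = -2.44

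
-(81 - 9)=-72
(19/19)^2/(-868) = -1/868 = -0.00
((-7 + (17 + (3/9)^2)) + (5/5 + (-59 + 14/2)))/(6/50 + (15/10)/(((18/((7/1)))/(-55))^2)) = -220800/3706273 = -0.06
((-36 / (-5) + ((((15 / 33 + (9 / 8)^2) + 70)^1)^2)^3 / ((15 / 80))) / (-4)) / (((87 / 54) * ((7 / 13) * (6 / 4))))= -1076954089829719779314806393289 / 7722928506237091840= -139448926525.73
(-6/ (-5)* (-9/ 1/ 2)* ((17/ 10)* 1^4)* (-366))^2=7055496009/ 625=11288793.61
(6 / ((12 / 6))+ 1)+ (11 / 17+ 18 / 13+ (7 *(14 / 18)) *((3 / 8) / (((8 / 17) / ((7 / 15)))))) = 5127691 / 636480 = 8.06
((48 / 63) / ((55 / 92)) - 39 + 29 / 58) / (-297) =85991 / 686070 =0.13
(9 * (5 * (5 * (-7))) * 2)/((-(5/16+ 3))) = 50400/53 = 950.94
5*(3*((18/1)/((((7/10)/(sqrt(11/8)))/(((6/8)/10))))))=405*sqrt(22)/56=33.92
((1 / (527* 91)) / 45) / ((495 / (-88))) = -0.00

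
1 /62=0.02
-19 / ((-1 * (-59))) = -19 / 59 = -0.32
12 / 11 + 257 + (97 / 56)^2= 9006603 / 34496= 261.09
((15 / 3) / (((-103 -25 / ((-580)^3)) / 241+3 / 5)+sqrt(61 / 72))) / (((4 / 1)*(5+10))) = -457993782173611440 / 26026352065669583351+221106773164806400*sqrt(122) / 26026352065669583351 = 0.08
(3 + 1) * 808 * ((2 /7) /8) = 808 /7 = 115.43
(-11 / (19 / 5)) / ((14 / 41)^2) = -92455 / 3724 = -24.83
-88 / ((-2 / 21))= 924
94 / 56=47 / 28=1.68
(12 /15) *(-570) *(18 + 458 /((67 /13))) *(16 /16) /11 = -3264960 /737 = -4430.07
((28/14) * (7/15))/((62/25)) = 35/93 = 0.38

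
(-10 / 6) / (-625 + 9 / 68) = 340 / 127473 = 0.00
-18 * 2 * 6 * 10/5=-432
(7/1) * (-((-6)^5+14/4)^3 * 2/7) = 3756403003625/4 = 939100750906.25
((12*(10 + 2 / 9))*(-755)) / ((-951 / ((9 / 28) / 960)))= 3473 / 106512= 0.03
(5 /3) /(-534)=-5 /1602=-0.00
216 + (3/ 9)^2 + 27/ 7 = 219.97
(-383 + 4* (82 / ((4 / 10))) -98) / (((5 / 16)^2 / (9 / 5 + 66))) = 29419776 / 125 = 235358.21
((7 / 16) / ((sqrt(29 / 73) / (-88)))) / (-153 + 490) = -77 * sqrt(2117) / 19546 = -0.18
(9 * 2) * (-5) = -90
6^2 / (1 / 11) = 396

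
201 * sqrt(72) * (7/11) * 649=498078 * sqrt(2)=704388.66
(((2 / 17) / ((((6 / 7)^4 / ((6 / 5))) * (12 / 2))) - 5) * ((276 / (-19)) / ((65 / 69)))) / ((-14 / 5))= -144416471 / 5290740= -27.30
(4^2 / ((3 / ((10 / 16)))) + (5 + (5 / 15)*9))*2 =68 / 3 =22.67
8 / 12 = 2 / 3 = 0.67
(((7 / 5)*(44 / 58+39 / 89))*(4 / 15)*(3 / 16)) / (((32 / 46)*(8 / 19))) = 9449251 / 33036800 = 0.29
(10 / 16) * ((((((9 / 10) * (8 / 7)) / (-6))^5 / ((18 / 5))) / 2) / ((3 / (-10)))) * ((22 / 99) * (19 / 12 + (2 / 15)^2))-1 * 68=-6428676059 / 94539375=-68.00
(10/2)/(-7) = -5/7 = -0.71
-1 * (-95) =95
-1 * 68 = -68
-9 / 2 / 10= -9 / 20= -0.45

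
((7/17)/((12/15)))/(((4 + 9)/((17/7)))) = 5/52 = 0.10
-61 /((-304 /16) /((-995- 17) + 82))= -56730 /19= -2985.79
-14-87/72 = -365/24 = -15.21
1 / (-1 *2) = -1 / 2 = -0.50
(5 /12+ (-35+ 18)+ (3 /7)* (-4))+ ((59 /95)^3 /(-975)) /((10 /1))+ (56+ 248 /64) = 9731736358763 /234063375000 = 41.58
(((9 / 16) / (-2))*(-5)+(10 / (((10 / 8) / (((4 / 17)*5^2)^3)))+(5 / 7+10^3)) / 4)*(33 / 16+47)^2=446684319065875 / 281731072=1585498.95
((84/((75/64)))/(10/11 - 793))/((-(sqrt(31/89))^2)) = 1754368/6752575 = 0.26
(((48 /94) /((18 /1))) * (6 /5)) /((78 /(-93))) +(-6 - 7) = -39839 /3055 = -13.04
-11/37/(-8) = 11/296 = 0.04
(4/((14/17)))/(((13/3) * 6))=17/91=0.19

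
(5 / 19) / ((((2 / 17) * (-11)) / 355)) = -30175 / 418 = -72.19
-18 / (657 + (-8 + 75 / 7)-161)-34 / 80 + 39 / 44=0.43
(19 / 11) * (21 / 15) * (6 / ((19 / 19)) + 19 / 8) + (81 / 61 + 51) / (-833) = 64484309 / 3193960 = 20.19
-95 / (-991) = 95 / 991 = 0.10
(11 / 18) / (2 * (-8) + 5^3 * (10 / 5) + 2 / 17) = 187 / 71640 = 0.00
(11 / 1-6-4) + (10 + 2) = 13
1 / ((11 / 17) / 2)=34 / 11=3.09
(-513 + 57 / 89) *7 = -319200 / 89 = -3586.52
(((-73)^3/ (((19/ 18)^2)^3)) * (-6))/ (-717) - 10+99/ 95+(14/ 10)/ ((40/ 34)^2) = -53104031352710543/ 22487931118000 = -2361.45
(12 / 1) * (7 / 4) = 21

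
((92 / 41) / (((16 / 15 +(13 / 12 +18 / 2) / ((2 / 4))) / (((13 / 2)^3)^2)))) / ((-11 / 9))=-1152864765 / 176792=-6521.02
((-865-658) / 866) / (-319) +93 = 25693145 / 276254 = 93.01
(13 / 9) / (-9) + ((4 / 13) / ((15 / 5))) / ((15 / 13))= -29 / 405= -0.07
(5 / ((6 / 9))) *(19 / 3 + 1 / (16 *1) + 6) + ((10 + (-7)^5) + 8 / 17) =-9086737 / 544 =-16703.56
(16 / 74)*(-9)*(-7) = 504 / 37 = 13.62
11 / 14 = 0.79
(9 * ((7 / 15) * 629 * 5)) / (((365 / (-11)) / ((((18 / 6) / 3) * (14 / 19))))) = -2034186 / 6935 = -293.32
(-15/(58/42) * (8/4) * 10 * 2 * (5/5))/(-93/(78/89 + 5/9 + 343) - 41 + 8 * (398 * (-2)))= 3476214000/51279351587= 0.07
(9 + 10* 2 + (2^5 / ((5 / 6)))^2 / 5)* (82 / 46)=1660049 / 2875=577.41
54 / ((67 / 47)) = 2538 / 67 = 37.88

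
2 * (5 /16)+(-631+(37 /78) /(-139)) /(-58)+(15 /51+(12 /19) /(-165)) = 11.79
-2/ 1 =-2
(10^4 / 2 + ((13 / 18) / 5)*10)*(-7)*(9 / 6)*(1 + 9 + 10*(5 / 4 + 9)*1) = -23631825 / 4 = -5907956.25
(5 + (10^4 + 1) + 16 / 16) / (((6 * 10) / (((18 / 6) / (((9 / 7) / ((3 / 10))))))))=70049 / 600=116.75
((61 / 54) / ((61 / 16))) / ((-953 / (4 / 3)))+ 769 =59361385 / 77193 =769.00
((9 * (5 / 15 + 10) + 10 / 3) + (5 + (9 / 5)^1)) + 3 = 1592 / 15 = 106.13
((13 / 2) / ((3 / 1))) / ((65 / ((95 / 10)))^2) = 361 / 7800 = 0.05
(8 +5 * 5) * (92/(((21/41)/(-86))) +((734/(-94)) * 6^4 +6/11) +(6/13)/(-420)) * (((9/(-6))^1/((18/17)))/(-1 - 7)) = -613442398507/4105920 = -149404.37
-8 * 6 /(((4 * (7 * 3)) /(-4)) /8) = 128 /7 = 18.29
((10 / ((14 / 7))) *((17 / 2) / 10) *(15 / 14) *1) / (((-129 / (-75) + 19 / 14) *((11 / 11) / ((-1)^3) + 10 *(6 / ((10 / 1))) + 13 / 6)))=6375 / 30874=0.21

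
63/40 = 1.58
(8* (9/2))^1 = 36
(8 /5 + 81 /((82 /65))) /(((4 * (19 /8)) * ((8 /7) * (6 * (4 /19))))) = 188867 /39360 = 4.80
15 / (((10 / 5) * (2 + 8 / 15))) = 225 / 76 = 2.96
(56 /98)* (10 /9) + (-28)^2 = 49432 /63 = 784.63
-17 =-17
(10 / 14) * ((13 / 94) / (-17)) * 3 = -195 / 11186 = -0.02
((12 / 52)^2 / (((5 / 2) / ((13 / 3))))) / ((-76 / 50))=-15 / 247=-0.06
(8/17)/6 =4/51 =0.08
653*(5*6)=19590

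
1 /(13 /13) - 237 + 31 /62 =-471 /2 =-235.50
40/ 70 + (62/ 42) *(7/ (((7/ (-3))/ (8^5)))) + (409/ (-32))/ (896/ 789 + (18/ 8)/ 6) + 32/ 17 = -658656855579/ 4538660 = -145121.44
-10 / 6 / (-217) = 5 / 651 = 0.01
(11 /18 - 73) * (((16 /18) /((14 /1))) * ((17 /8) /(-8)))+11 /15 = 177283 /90720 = 1.95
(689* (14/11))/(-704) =-4823/3872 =-1.25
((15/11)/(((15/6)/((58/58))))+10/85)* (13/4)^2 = 5239/748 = 7.00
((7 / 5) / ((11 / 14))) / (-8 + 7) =-98 / 55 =-1.78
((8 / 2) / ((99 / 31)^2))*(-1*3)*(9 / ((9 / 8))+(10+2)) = -76880 / 3267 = -23.53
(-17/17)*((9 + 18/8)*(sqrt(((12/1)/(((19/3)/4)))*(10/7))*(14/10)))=-27*sqrt(1330)/19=-51.82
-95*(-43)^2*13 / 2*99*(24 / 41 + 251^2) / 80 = -89016509096.65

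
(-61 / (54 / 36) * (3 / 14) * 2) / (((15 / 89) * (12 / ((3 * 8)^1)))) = -21716 / 105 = -206.82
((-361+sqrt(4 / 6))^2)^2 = (1083 - sqrt(6))^4 / 81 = 16830432335.50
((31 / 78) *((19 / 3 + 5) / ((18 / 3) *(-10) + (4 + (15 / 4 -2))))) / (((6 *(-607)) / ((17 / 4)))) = 289 / 2982798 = 0.00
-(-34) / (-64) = -17 / 32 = -0.53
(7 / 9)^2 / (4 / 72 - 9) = -14 / 207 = -0.07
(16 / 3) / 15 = 16 / 45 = 0.36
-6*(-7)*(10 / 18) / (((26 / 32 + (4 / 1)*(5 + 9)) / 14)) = 15680 / 2727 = 5.75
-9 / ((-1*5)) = 9 / 5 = 1.80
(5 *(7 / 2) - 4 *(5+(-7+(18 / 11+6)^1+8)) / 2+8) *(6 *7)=-819 / 11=-74.45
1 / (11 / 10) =10 / 11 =0.91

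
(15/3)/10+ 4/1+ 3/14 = 33/7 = 4.71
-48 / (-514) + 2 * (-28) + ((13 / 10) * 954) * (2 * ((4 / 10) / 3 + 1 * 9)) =145194806 / 6425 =22598.41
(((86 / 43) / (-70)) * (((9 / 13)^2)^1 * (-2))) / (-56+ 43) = -162 / 76895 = -0.00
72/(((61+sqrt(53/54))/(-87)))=-20633616/200881+18792 * sqrt(318)/200881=-101.05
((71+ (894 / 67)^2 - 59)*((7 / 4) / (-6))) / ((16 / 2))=-124411 / 17956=-6.93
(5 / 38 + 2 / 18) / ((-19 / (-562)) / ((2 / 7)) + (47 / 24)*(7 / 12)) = 373168 / 1938475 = 0.19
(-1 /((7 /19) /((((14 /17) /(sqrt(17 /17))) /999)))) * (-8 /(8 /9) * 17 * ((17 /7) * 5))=3230 /777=4.16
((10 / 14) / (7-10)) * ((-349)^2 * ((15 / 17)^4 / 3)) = -3425653125 / 584647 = -5859.35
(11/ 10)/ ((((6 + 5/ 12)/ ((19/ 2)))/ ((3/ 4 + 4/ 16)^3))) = 57/ 35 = 1.63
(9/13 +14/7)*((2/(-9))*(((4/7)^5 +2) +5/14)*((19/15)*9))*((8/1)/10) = -6177356/468195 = -13.19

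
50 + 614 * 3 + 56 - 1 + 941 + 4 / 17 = 49100 / 17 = 2888.24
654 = 654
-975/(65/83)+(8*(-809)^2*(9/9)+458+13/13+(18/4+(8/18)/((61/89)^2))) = 350634347405/66978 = 5235067.45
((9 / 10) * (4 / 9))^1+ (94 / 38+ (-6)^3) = -20247 / 95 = -213.13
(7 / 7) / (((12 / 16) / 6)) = 8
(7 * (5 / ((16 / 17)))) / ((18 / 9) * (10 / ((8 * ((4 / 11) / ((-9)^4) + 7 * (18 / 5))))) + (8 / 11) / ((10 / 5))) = 29758694735 / 370382212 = 80.35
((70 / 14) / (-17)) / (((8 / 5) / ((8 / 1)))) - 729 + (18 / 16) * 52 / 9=-24615 / 34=-723.97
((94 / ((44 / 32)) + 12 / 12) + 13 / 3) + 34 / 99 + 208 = 27922 / 99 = 282.04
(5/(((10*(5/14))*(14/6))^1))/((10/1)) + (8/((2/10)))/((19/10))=20057/950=21.11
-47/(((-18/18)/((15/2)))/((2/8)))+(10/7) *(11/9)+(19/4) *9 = 66841/504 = 132.62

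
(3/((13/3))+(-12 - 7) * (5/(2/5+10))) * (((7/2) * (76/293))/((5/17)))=-992579/38090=-26.06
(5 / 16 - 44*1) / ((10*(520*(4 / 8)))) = -699 / 41600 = -0.02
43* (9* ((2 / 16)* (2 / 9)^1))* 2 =43 / 2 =21.50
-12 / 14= -6 / 7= -0.86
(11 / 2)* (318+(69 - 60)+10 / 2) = 1826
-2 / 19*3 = -6 / 19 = -0.32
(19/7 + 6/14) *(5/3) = 110/21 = 5.24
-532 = -532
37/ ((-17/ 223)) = -8251/ 17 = -485.35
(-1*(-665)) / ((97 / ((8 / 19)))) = 280 / 97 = 2.89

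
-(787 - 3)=-784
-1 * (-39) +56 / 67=2669 / 67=39.84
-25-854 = -879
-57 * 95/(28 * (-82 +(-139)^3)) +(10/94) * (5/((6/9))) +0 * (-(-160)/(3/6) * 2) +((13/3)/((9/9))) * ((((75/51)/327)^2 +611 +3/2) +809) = 2018614439769445364347/327663565642266588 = 6160.63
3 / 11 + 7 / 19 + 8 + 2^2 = 2642 / 209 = 12.64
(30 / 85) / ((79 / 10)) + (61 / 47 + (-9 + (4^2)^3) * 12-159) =3085754828 / 63121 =48886.34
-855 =-855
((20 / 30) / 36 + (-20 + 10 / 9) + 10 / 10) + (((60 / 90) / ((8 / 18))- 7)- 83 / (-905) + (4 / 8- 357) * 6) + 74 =-51027089 / 24435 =-2088.28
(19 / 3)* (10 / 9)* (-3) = -190 / 9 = -21.11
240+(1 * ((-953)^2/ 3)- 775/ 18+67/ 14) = 19085098/ 63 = 302938.06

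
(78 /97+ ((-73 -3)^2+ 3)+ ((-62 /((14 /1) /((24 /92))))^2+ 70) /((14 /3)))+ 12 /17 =1734137537018 /299206103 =5795.80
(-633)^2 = 400689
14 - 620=-606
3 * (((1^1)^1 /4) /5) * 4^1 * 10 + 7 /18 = 115 /18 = 6.39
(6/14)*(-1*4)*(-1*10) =120/7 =17.14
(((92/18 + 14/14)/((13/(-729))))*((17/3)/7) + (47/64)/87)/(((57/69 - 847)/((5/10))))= 3232877309/19722323712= 0.16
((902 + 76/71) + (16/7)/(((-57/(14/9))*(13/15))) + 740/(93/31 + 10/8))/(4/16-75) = -11560303592/802265139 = -14.41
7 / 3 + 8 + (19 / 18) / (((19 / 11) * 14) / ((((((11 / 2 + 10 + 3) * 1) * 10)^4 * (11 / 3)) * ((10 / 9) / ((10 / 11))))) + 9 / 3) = 899582053777727 / 84189654950526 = 10.69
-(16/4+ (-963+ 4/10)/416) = -3507/2080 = -1.69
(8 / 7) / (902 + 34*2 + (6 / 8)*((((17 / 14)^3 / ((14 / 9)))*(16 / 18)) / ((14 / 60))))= 76832 / 65432245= 0.00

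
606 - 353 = 253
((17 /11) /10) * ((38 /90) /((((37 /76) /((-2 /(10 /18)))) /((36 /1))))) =-883728 /50875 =-17.37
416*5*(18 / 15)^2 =14976 / 5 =2995.20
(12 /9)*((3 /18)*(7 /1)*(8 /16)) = 7 /9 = 0.78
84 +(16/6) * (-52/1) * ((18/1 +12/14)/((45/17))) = -284708/315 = -903.83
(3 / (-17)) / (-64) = 3 / 1088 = 0.00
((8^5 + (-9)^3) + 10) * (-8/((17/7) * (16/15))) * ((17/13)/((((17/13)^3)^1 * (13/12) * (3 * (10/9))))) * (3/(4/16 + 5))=-44996796/4913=-9158.72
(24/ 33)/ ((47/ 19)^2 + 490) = 2888/ 1970089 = 0.00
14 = 14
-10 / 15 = -2 / 3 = -0.67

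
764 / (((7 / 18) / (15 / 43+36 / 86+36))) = 21741912 / 301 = 72232.27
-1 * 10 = -10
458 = 458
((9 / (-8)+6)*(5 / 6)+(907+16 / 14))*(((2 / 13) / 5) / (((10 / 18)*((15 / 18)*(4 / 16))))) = 212193 / 875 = 242.51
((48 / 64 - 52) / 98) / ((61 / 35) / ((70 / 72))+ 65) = -5125 / 654568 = -0.01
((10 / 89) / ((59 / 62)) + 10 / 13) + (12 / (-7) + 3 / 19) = -6074631 / 9078979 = -0.67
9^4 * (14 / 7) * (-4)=-52488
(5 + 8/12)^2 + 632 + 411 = 9676/9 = 1075.11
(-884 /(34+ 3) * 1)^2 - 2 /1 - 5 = 771873 /1369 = 563.82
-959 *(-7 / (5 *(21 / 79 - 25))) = -530327 / 9770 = -54.28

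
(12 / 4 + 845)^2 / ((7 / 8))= 5752832 / 7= 821833.14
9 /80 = 0.11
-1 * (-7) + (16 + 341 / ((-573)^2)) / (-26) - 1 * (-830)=7139842093 / 8536554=836.38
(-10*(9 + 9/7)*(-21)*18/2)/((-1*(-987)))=6480/329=19.70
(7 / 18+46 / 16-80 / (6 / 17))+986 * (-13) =-938981 / 72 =-13041.40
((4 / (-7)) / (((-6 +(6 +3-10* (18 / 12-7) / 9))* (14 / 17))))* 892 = -136476 / 2009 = -67.93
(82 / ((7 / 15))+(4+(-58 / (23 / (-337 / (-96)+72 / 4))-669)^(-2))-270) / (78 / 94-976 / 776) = 1836936221923860040 / 8706883350091297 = 210.98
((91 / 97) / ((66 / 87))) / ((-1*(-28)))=377 / 8536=0.04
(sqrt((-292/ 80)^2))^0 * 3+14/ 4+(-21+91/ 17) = -311/ 34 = -9.15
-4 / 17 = -0.24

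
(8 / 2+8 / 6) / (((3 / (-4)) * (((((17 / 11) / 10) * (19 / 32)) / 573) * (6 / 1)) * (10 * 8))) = -92.51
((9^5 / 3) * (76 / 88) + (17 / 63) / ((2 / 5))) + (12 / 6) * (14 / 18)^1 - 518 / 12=23503813 / 1386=16958.02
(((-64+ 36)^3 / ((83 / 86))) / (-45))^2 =3564060688384 / 13950225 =255484.10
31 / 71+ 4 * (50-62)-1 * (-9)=-2738 / 71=-38.56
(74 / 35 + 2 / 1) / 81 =16 / 315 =0.05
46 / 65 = 0.71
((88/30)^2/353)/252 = 484/5003775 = 0.00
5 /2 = 2.50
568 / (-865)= -568 / 865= -0.66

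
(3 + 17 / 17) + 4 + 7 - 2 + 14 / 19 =261 / 19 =13.74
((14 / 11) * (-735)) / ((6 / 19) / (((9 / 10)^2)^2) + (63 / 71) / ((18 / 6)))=-30358206270 / 25218743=-1203.80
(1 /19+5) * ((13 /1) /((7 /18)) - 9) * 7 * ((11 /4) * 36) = 85536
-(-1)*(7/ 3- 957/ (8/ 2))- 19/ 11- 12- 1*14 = -34933/ 132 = -264.64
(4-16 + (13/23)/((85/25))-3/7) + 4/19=-626730/52003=-12.05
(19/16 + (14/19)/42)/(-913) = -1099/832656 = -0.00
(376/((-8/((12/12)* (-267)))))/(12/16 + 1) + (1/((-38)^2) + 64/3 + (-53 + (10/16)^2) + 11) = 3469347877/485184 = 7150.58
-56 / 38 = -1.47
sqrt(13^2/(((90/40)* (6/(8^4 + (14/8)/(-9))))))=13* sqrt(884694)/54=226.44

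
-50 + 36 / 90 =-49.60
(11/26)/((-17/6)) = -33/221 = -0.15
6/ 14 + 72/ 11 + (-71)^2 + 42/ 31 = 5049.33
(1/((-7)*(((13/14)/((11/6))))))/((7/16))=-176/273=-0.64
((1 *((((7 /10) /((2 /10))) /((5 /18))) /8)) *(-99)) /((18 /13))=-9009 /80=-112.61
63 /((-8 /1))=-63 /8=-7.88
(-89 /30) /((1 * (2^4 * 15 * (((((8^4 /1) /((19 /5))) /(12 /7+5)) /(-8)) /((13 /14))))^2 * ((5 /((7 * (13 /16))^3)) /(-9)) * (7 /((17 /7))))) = 447979981345741 /35356170780672000000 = 0.00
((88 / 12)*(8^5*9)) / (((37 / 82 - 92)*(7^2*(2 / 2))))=-177340416 / 367843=-482.11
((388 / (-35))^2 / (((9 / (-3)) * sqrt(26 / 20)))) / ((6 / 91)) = -75272 * sqrt(130) / 1575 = -544.91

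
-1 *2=-2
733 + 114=847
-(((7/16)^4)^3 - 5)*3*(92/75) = 32369303972119817/1759218604441600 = 18.40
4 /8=1 /2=0.50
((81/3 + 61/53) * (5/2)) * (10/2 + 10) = 1055.66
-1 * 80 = -80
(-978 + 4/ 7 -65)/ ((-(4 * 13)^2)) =7297/ 18928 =0.39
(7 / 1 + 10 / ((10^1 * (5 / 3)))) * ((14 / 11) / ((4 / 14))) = 1862 / 55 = 33.85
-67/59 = -1.14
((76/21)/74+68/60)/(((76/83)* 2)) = 127073/196840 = 0.65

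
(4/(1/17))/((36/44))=748/9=83.11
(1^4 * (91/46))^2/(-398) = -8281/842168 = -0.01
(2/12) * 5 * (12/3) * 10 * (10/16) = 125/6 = 20.83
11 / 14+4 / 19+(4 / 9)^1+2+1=10631 / 2394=4.44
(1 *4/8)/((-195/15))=-1/26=-0.04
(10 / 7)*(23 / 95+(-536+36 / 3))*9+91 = -883523 / 133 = -6643.03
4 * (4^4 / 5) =1024 / 5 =204.80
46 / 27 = 1.70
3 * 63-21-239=-71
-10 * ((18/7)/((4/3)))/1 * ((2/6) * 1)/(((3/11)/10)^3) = -6655000/21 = -316904.76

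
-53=-53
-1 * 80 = -80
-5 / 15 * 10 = -10 / 3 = -3.33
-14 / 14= -1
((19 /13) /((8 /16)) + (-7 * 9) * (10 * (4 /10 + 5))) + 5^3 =-3274.08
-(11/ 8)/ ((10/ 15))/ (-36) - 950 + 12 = -180085/ 192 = -937.94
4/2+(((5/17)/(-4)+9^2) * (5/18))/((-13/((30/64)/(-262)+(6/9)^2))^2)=2386210397847947/1177756963209216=2.03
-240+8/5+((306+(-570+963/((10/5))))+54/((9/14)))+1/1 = 641/10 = 64.10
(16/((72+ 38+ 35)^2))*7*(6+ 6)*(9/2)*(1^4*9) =54432/21025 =2.59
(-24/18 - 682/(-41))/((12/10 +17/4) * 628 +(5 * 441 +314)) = 4705/1827042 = 0.00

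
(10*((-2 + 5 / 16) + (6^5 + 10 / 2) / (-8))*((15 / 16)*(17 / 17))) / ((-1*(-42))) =-55675 / 256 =-217.48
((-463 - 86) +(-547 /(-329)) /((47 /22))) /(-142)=8477153 /2195746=3.86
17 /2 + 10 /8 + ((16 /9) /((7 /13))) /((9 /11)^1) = 31265 /2268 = 13.79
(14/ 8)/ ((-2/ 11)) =-77/ 8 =-9.62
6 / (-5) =-6 / 5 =-1.20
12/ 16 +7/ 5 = 43/ 20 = 2.15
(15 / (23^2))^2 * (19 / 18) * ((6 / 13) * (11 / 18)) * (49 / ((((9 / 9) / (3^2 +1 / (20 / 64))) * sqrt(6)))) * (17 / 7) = 7585655 * sqrt(6) / 130965588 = 0.14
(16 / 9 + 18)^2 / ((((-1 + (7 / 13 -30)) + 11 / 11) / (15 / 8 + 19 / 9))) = -29553251 / 558414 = -52.92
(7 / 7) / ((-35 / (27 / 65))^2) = 729 / 5175625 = 0.00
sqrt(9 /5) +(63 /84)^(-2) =3* sqrt(5) /5 +16 /9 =3.12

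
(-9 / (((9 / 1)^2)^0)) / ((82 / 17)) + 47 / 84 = -4499 / 3444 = -1.31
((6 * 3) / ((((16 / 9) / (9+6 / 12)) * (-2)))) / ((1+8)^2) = -19 / 32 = -0.59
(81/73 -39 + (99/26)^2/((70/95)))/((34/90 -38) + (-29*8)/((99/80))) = 2076267105/25659676952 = 0.08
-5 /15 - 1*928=-2785 /3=-928.33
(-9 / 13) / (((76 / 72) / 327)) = -52974 / 247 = -214.47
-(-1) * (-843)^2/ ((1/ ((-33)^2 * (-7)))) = -5417277327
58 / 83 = 0.70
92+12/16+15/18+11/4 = 289/3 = 96.33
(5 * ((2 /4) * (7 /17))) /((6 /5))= 0.86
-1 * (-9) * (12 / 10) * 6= 324 / 5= 64.80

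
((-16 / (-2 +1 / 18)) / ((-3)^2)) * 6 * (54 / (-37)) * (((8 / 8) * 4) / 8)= -5184 / 1295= -4.00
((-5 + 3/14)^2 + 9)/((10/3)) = 18759/1960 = 9.57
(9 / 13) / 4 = 9 / 52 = 0.17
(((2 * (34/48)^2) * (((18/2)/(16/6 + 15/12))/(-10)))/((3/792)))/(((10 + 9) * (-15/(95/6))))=3.38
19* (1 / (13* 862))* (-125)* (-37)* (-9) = -70.58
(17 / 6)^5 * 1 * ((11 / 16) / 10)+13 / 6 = 14.72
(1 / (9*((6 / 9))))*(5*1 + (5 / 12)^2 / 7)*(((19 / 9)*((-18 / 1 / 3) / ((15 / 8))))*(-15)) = 84.86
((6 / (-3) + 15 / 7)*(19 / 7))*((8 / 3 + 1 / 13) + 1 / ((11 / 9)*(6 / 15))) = 11153 / 6006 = 1.86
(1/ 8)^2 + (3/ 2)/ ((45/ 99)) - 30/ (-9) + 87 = 89903/ 960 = 93.65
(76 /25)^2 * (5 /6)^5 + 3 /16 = 15169 /3888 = 3.90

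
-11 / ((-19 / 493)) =285.42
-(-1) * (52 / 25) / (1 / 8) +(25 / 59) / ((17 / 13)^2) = 7198841 / 426275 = 16.89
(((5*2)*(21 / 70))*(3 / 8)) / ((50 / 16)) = 9 / 25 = 0.36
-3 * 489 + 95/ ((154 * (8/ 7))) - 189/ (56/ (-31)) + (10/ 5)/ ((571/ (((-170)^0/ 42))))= -2874038677/ 2110416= -1361.84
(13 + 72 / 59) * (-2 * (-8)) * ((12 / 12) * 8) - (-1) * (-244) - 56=89692 / 59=1520.20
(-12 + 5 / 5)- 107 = -118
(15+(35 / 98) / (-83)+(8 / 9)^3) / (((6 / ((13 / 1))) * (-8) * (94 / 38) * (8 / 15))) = -16422744715 / 5096141568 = -3.22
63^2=3969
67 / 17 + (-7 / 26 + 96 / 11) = 60285 / 4862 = 12.40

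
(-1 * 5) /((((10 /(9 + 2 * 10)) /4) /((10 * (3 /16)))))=-435 /4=-108.75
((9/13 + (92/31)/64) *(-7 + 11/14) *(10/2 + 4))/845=-3729429/76279840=-0.05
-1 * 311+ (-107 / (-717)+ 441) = 93317 / 717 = 130.15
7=7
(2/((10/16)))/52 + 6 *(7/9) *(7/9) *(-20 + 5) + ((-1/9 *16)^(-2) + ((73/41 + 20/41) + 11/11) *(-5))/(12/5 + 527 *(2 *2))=-54.39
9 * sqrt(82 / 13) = 9 * sqrt(1066) / 13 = 22.60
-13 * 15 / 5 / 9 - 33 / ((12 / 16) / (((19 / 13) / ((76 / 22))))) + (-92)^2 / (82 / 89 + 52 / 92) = 672983027 / 118677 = 5670.71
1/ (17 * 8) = 1/ 136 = 0.01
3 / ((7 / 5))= 15 / 7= 2.14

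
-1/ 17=-0.06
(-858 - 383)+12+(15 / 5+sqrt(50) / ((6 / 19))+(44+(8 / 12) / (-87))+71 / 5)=-1523989 / 1305+95 * sqrt(2) / 6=-1145.42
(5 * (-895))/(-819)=4475/819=5.46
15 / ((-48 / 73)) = -365 / 16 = -22.81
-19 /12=-1.58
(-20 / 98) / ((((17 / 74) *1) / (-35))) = 3700 / 119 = 31.09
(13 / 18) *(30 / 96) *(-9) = -65 / 32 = -2.03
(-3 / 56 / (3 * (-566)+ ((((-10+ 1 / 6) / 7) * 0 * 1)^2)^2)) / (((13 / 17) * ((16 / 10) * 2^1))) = 0.00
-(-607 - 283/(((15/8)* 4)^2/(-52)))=345.38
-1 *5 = -5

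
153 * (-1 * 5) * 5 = -3825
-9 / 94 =-0.10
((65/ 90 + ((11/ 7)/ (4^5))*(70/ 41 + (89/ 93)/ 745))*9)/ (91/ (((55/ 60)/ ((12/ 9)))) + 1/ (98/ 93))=3409398346739/ 69672564400640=0.05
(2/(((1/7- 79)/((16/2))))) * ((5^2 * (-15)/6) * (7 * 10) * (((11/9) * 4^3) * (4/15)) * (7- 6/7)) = 211904000/1863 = 113743.42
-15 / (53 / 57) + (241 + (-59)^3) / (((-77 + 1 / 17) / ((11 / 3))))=9310861 / 954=9759.81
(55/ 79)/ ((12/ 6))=55/ 158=0.35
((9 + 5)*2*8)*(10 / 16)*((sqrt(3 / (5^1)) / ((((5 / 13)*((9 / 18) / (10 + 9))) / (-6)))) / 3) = -27664*sqrt(15) / 5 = -21428.44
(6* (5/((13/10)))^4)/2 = 18750000/28561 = 656.49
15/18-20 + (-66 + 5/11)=-5591/66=-84.71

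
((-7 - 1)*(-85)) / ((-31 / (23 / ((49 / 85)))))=-1329400 / 1519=-875.18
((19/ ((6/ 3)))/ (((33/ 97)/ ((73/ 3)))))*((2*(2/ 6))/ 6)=134539/ 1782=75.50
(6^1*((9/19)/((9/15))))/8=45/76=0.59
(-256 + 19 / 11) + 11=-2676 / 11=-243.27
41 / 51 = 0.80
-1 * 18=-18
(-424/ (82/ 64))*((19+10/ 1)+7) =-488448/ 41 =-11913.37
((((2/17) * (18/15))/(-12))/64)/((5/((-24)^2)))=-9/425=-0.02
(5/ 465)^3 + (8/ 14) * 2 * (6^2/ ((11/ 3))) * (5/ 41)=3474825397/ 2539355049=1.37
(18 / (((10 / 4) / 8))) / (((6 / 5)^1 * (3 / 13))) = 208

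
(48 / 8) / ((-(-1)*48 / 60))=15 / 2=7.50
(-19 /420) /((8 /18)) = -57 /560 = -0.10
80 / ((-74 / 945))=-37800 / 37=-1021.62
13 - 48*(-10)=493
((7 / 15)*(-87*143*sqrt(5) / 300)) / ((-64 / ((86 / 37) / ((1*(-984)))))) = -1248247*sqrt(5) / 1747584000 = -0.00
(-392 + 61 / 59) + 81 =-18288 / 59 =-309.97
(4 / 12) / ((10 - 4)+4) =1 / 30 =0.03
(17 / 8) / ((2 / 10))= 85 / 8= 10.62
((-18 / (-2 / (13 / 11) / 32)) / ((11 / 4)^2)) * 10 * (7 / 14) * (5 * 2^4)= 23961600 / 1331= 18002.70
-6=-6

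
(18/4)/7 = 9/14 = 0.64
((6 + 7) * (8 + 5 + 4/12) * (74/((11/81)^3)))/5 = 1363323312/1331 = 1024284.98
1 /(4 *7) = 1 /28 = 0.04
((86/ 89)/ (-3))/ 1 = -86/ 267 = -0.32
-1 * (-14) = 14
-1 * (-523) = 523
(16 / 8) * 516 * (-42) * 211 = -9145584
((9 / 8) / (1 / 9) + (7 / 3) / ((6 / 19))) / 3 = 1261 / 216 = 5.84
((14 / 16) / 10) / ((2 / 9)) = 63 / 160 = 0.39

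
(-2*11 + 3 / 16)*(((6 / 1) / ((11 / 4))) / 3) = -349 / 22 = -15.86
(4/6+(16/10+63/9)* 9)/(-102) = -0.77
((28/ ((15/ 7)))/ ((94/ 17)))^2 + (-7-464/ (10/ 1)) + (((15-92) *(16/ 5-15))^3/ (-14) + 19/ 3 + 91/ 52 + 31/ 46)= -12249730779336491/ 228631500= -53578491.06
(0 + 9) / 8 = 9 / 8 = 1.12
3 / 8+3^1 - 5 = -13 / 8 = -1.62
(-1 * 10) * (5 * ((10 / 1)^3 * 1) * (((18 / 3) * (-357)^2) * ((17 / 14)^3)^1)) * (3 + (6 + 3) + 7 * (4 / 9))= -7241270700000 / 7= -1034467242857.14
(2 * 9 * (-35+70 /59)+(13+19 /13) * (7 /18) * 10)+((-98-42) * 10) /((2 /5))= -27973750 /6903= -4052.40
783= 783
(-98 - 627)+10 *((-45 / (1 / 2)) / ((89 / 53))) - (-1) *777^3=41749559312 / 89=469096172.04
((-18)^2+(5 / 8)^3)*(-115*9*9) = -1546411095 / 512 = -3020334.17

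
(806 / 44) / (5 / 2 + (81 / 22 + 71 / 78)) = 15717 / 6085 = 2.58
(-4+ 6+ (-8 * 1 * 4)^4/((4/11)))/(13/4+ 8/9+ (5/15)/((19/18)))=1972372824/3047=647316.32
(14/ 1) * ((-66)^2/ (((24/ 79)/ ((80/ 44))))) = 364980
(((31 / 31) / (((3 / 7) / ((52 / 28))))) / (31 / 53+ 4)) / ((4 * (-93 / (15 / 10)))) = -689 / 180792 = -0.00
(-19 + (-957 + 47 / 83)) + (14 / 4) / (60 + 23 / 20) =-99009493 / 101509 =-975.38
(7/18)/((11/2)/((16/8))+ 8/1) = 14/387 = 0.04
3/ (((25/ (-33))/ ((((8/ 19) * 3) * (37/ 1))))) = -87912/ 475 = -185.08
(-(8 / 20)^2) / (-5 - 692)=0.00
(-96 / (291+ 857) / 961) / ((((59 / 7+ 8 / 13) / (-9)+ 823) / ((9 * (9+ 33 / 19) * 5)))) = -12888720 / 251990395733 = -0.00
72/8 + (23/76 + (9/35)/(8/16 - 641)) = 10565659/1135820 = 9.30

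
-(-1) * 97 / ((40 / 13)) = 1261 / 40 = 31.52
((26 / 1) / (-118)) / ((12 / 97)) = -1261 / 708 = -1.78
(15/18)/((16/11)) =55/96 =0.57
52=52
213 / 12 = 71 / 4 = 17.75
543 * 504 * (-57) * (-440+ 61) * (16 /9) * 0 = 0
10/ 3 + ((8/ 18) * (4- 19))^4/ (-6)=-79190/ 243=-325.88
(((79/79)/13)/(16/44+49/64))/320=11/51675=0.00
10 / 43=0.23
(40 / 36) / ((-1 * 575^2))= -2 / 595125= -0.00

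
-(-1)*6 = 6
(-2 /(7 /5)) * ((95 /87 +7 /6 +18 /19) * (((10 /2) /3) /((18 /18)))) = -88325 /11571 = -7.63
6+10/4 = 17/2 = 8.50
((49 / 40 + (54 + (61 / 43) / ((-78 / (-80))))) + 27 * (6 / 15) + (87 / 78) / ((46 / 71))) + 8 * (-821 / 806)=2920029431 / 47828040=61.05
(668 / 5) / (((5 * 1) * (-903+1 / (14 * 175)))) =-65464 / 2212349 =-0.03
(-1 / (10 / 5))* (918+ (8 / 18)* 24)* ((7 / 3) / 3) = -9751 / 27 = -361.15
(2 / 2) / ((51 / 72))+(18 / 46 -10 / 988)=346315 / 193154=1.79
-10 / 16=-5 / 8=-0.62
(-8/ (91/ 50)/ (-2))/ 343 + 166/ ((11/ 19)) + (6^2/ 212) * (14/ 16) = 41763583457/ 145577432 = 286.88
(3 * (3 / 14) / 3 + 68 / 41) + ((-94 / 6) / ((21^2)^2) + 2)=185280973 / 47842326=3.87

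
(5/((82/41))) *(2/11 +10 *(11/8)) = 3065/88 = 34.83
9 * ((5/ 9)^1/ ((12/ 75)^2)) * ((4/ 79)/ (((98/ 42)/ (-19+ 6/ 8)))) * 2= -684375/ 4424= -154.70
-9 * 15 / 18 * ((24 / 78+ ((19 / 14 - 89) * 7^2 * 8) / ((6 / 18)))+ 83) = 20082015 / 26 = 772385.19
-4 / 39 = -0.10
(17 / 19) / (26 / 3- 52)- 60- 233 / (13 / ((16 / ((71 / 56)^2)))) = -2968624811 / 12451270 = -238.42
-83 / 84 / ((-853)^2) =-83 / 61119156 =-0.00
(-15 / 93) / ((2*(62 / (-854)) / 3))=6405 / 1922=3.33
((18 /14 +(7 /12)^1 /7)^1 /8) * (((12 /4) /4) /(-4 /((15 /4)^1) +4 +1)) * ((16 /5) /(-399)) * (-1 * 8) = 115 /54929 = 0.00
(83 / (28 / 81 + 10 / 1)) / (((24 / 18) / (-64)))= -161352 / 419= -385.09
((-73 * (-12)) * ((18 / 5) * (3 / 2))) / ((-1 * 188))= -5913 / 235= -25.16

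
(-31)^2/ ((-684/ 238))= -114359/ 342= -334.38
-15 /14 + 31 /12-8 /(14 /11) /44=115 /84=1.37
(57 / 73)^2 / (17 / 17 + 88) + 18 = 8540307 / 474281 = 18.01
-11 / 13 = -0.85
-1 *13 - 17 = -30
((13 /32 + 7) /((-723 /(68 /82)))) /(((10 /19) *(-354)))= 25517 /559659840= 0.00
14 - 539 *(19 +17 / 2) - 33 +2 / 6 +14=-88963 / 6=-14827.17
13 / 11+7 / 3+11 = 479 / 33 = 14.52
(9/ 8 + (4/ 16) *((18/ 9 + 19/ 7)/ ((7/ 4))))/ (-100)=-141/ 7840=-0.02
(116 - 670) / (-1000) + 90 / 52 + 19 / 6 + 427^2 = 3555521803 / 19500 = 182334.45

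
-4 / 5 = -0.80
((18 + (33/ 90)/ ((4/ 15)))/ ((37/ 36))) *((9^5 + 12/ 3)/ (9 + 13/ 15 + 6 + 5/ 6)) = 411894675/ 6179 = 66660.41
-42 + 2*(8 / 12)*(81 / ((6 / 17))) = 264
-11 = -11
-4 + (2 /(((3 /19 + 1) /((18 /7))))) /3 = -194 /77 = -2.52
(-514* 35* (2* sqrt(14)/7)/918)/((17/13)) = -33410* sqrt(14)/7803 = -16.02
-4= -4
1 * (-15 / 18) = -5 / 6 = -0.83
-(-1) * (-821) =-821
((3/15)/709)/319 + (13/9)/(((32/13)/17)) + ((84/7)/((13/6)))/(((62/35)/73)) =31265945876509/131251554720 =238.21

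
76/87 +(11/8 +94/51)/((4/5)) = 77243/15776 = 4.90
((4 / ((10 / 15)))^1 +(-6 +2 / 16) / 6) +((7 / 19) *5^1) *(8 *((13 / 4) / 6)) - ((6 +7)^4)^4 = -202286649191686667711 / 304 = -665416609183179828.00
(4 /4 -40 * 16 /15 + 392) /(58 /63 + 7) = 22071 /499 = 44.23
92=92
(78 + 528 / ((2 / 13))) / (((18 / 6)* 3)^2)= 130 / 3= 43.33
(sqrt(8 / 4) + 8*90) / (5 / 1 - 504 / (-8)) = sqrt(2) / 68 + 180 / 17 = 10.61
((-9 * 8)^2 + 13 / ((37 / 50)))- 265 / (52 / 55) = 9468541 / 1924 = 4921.28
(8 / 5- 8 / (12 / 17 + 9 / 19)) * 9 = -29616 / 635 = -46.64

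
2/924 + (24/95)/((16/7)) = 2473/21945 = 0.11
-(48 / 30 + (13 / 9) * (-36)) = 252 / 5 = 50.40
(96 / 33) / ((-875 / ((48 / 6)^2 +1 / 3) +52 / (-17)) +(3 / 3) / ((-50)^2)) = -262480000 / 1503141409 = -0.17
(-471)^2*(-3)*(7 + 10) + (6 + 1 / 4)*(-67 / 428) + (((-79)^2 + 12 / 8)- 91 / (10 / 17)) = -96794803767 / 8560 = -11307804.18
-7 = -7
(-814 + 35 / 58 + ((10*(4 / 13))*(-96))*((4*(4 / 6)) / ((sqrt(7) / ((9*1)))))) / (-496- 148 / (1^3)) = 47177 / 37352 + 23040*sqrt(7) / 14651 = 5.42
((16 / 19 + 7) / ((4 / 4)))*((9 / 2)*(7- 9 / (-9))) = 5364 / 19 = 282.32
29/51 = 0.57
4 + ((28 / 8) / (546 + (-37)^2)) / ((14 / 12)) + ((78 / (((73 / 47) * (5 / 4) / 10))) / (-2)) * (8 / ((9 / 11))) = -822047563 / 419385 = -1960.13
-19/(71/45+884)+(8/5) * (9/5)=2847897/996275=2.86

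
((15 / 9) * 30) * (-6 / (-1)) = 300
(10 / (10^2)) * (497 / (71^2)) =7 / 710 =0.01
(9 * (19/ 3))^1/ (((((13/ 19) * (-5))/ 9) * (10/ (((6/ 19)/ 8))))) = -1539/ 2600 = -0.59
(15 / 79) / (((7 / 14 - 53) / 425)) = -850 / 553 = -1.54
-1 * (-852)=852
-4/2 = -2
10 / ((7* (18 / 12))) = 20 / 21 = 0.95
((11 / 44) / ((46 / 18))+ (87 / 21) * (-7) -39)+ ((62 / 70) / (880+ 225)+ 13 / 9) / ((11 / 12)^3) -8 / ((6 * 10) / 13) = -962688165077 / 14207493300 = -67.76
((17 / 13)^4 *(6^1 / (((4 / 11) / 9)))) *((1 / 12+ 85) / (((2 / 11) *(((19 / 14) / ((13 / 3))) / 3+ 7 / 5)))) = 135080.87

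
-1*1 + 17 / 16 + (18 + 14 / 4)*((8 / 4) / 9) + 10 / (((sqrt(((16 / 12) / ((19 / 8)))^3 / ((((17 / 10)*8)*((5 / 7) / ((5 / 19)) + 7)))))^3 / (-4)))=697 / 144 - 51861632913*sqrt(3990) / 4014080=-816101.24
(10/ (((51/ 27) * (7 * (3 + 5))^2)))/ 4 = 45/ 106624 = 0.00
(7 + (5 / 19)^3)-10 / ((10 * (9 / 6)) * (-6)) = 440101 / 61731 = 7.13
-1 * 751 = -751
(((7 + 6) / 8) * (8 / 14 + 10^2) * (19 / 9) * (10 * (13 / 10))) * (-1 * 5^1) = -1412840 / 63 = -22426.03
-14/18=-7/9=-0.78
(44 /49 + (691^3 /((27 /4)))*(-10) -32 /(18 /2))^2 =238924531620559244.75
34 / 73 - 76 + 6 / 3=-5368 / 73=-73.53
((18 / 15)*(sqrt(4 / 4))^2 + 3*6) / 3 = 32 / 5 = 6.40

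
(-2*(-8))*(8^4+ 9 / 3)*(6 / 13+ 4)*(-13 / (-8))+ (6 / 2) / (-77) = 36612265 / 77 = 475483.96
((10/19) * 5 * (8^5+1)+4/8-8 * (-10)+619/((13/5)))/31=42757077/15314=2792.03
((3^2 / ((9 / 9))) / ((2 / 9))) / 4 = 81 / 8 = 10.12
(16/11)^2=256/121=2.12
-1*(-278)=278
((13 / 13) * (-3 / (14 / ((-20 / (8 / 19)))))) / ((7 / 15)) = 4275 / 196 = 21.81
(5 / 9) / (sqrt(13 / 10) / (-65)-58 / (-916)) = 2622050 * sqrt(130) / 11355687 + 107916250 / 11355687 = 12.14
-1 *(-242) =242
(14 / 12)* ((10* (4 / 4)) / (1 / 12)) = 140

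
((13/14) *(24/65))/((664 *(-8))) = -3/46480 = -0.00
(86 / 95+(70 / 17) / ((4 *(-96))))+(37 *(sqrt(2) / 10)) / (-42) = 277379 / 310080 - 37 *sqrt(2) / 420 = 0.77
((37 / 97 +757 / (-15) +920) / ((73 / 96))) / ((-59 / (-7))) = 283522624 / 2088895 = 135.73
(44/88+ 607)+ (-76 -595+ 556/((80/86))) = 2671/5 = 534.20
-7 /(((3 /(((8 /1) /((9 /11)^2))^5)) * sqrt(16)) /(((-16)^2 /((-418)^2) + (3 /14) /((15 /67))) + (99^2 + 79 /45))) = -236878252991489899311104 /169928437782735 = -1393988293.44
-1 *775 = -775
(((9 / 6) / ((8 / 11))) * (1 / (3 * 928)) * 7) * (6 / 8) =231 / 59392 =0.00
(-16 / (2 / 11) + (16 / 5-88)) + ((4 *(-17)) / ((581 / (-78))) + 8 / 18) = -4267556 / 26145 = -163.23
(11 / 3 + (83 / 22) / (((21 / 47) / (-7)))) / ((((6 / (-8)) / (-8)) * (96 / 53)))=-193927 / 594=-326.48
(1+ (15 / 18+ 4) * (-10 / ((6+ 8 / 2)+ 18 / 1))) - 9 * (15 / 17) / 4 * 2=-4.70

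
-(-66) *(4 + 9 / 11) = 318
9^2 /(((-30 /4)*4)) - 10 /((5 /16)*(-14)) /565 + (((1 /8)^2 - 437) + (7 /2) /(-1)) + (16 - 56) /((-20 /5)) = -21929321 /50624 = -433.18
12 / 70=6 / 35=0.17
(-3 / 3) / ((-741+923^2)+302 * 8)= -1 / 853604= -0.00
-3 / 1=-3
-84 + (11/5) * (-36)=-816/5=-163.20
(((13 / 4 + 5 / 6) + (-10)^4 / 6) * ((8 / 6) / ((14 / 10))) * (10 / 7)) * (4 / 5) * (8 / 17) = 2138560 / 2499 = 855.77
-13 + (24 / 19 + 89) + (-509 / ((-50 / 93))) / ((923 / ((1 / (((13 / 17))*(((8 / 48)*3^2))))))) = 445459917 / 5699525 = 78.16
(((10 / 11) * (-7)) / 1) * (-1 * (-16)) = -1120 / 11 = -101.82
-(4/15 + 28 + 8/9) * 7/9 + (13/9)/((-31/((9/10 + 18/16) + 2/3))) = -2290229/100440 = -22.80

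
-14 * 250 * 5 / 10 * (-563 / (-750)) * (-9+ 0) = 11823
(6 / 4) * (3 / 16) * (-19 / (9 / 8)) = -4.75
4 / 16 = 1 / 4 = 0.25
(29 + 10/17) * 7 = 3521/17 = 207.12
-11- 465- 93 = -569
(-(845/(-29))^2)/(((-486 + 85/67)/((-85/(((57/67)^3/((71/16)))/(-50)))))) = 2170850479454271875/40465643874408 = 53646.75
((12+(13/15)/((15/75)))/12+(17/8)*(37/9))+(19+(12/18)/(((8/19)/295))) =35725/72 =496.18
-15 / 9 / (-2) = 5 / 6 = 0.83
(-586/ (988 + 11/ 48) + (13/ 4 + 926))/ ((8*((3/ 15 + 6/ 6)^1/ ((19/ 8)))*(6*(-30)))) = -1115954759/ 874321920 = -1.28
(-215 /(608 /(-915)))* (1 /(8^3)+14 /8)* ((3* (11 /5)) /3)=388217115 /311296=1247.10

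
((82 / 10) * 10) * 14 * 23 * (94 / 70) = 177284 / 5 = 35456.80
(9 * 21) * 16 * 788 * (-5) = -11914560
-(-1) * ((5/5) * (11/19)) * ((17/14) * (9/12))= 561/1064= 0.53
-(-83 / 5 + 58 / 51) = 3943 / 255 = 15.46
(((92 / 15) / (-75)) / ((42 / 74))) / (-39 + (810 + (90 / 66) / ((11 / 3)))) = -102971 / 551265750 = -0.00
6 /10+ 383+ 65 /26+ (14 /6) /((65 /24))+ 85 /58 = 146437 /377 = 388.43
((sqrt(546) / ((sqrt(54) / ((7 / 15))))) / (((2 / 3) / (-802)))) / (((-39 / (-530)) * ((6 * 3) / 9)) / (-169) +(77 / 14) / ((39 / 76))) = -276289 * sqrt(91) / 15823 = -166.57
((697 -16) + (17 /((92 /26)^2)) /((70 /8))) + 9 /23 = 12618833 /18515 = 681.55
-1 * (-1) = 1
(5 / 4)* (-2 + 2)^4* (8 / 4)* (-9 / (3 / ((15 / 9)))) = 0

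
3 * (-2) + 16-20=-10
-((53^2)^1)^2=-7890481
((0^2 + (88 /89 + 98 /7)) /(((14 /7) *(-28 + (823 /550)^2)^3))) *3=-18462987296875000000 /14038728500707175922093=-0.00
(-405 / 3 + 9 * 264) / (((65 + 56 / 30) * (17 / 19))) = 638685 / 17051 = 37.46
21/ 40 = 0.52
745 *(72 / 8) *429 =2876445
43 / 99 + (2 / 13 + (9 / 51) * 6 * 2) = 59201 / 21879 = 2.71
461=461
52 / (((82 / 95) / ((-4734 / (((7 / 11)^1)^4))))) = -171196920180 / 98441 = -1739081.48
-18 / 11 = -1.64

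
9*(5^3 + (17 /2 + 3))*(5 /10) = 2457 /4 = 614.25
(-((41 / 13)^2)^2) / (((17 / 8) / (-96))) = 2170184448 / 485537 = 4469.66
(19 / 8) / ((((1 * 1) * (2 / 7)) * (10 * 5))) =133 / 800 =0.17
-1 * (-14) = 14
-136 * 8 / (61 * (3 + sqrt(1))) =-272 / 61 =-4.46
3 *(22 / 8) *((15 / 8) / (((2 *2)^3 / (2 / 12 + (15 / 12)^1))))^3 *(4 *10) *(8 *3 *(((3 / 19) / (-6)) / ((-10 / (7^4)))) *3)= 437930695125 / 40802189312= 10.73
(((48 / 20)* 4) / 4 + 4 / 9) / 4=32 / 45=0.71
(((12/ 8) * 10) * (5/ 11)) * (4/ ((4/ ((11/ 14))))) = 75/ 14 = 5.36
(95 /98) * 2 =95 /49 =1.94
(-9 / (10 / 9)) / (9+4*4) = -81 / 250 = -0.32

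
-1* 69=-69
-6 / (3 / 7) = -14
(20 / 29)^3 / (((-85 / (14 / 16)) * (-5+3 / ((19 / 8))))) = 26600 / 29437523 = 0.00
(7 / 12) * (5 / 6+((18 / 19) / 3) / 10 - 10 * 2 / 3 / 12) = 3703 / 20520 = 0.18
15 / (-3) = -5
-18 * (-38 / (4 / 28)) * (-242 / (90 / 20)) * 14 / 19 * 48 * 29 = -264101376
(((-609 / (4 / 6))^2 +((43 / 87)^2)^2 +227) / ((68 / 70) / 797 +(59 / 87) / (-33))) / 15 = -2878584.73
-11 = -11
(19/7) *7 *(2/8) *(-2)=-19/2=-9.50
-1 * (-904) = 904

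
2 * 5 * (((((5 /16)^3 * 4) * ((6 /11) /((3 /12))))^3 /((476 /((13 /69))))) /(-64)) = -1142578125 /977896139128832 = -0.00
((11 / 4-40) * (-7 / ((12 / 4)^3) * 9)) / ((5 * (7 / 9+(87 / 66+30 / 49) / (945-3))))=264785367 / 11878435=22.29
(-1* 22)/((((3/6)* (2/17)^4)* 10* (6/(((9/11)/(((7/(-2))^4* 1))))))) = -250563/12005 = -20.87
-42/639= -14/213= -0.07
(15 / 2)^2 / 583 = 225 / 2332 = 0.10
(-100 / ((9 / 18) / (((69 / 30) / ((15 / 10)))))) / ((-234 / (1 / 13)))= 460 / 4563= 0.10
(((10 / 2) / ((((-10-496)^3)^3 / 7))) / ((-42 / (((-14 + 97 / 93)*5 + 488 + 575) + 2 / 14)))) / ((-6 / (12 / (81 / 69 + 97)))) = -3249655 / 416920256628502362433614056448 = -0.00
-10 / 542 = -5 / 271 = -0.02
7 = 7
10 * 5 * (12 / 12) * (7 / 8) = 175 / 4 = 43.75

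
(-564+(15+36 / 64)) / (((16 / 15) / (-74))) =4870125 / 128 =38047.85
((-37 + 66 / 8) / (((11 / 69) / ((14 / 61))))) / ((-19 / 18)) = 499905 / 12749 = 39.21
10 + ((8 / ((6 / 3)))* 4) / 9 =106 / 9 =11.78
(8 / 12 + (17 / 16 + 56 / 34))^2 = 7590025 / 665856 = 11.40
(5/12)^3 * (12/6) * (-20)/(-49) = 625/10584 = 0.06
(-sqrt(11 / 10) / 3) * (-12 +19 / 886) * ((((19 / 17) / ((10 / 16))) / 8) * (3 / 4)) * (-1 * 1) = -201647 * sqrt(110) / 3012400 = -0.70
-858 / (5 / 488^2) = -204327552 / 5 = -40865510.40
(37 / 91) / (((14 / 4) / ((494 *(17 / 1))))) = 47804 / 49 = 975.59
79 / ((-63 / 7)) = -79 / 9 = -8.78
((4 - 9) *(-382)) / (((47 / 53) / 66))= 6681180 / 47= 142152.77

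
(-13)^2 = 169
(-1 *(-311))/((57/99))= 10263/19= 540.16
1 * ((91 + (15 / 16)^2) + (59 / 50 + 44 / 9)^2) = 1668085729 / 12960000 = 128.71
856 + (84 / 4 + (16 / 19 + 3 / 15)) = 83414 / 95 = 878.04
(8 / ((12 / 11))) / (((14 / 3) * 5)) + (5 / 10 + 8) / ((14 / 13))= 1149 / 140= 8.21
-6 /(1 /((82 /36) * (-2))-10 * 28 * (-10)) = -246 /114791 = -0.00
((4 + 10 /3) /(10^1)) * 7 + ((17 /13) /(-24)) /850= 26693 /5200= 5.13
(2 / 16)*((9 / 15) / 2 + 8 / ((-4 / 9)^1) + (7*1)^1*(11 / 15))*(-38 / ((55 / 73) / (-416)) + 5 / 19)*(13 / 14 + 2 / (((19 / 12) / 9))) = -405295.29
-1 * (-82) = 82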